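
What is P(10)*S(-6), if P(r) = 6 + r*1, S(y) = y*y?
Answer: 576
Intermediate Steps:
S(y) = y²
P(r) = 6 + r
P(10)*S(-6) = (6 + 10)*(-6)² = 16*36 = 576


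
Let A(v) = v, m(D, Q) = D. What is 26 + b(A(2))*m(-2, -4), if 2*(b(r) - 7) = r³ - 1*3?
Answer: 7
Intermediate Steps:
b(r) = 11/2 + r³/2 (b(r) = 7 + (r³ - 1*3)/2 = 7 + (r³ - 3)/2 = 7 + (-3 + r³)/2 = 7 + (-3/2 + r³/2) = 11/2 + r³/2)
26 + b(A(2))*m(-2, -4) = 26 + (11/2 + (½)*2³)*(-2) = 26 + (11/2 + (½)*8)*(-2) = 26 + (11/2 + 4)*(-2) = 26 + (19/2)*(-2) = 26 - 19 = 7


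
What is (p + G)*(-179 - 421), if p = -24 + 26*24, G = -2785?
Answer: 1311000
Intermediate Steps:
p = 600 (p = -24 + 624 = 600)
(p + G)*(-179 - 421) = (600 - 2785)*(-179 - 421) = -2185*(-600) = 1311000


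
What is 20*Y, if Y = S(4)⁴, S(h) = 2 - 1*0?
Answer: 320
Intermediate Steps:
S(h) = 2 (S(h) = 2 + 0 = 2)
Y = 16 (Y = 2⁴ = 16)
20*Y = 20*16 = 320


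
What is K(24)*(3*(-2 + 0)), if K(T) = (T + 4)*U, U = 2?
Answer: -336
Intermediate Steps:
K(T) = 8 + 2*T (K(T) = (T + 4)*2 = (4 + T)*2 = 8 + 2*T)
K(24)*(3*(-2 + 0)) = (8 + 2*24)*(3*(-2 + 0)) = (8 + 48)*(3*(-2)) = 56*(-6) = -336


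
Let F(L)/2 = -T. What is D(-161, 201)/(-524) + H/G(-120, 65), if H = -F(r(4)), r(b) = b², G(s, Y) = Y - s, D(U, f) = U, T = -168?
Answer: -146279/96940 ≈ -1.5090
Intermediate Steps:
F(L) = 336 (F(L) = 2*(-1*(-168)) = 2*168 = 336)
H = -336 (H = -1*336 = -336)
D(-161, 201)/(-524) + H/G(-120, 65) = -161/(-524) - 336/(65 - 1*(-120)) = -161*(-1/524) - 336/(65 + 120) = 161/524 - 336/185 = -146279/96940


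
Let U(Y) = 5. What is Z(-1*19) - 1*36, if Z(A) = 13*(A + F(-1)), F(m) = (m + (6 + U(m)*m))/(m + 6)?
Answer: -283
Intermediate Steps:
F(m) = (6 + 6*m)/(6 + m) (F(m) = (m + (6 + 5*m))/(m + 6) = (6 + 6*m)/(6 + m))
Z(A) = 13*A (Z(A) = 13*(A + 6*(1 - 1)/(6 - 1)) = 13*(A + 6*0/5) = 13*(A + 6*(1/5)*0) = 13*(A + 0) = 13*A)
Z(-1*19) - 1*36 = 13*(-1*19) - 1*36 = 13*(-19) - 36 = -247 - 36 = -283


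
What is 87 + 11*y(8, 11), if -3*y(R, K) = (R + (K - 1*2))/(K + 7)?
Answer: 4511/54 ≈ 83.537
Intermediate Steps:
y(R, K) = -(-2 + K + R)/(3*(7 + K)) (y(R, K) = -(R + (K - 1*2))/(3*(K + 7)) = -(R + (K - 2))/(3*(7 + K)) = -(R + (-2 + K))/(3*(7 + K)) = -(-2 + K + R)/(3*(7 + K)))
87 + 11*y(8, 11) = 87 + 11*((2 - 1*11 - 1*8)/(3*(7 + 11))) = 87 + 11*((⅓)*(2 - 11 - 8)/18) = 87 + 11*((⅓)*(1/18)*(-17)) = 87 + 11*(-17/54) = 87 - 187/54 = 4511/54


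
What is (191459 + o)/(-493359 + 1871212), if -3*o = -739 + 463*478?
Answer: 117934/1377853 ≈ 0.085593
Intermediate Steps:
o = -73525 (o = -(-739 + 463*478)/3 = -(-739 + 221314)/3 = -⅓*220575 = -73525)
(191459 + o)/(-493359 + 1871212) = (191459 - 73525)/(-493359 + 1871212) = 117934/1377853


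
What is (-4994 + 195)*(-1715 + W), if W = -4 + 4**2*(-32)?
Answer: 10706569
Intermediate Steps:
W = -516 (W = -4 + 16*(-32) = -4 - 512 = -516)
(-4994 + 195)*(-1715 + W) = (-4994 + 195)*(-1715 - 516) = -4799*(-2231) = 10706569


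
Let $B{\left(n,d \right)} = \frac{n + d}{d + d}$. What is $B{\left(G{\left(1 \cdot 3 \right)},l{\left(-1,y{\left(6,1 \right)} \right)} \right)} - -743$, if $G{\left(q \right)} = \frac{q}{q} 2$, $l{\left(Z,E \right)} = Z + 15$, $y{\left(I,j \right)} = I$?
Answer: $\frac{5205}{7} \approx 743.57$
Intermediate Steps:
$l{\left(Z,E \right)} = 15 + Z$
$G{\left(q \right)} = 2$ ($G{\left(q \right)} = 1 \cdot 2 = 2$)
$B{\left(n,d \right)} = \frac{d + n}{2 d}$
$B{\left(G{\left(1 \cdot 3 \right)},l{\left(-1,y{\left(6,1 \right)} \right)} \right)} - -743 = \frac{\left(15 - 1\right) + 2}{2 \left(15 - 1\right)} - -743 = \frac{14 + 2}{2 \cdot 14} + 743 = \frac{1}{2} \cdot \frac{1}{14} \cdot 16 + 743 = \frac{4}{7} + 743 = \frac{5205}{7}$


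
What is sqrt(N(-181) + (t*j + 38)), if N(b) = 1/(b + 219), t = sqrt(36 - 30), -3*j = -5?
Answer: sqrt(494190 + 21660*sqrt(6))/114 ≈ 6.4891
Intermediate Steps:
j = 5/3 (j = -1/3*(-5) = 5/3 ≈ 1.6667)
t = sqrt(6) ≈ 2.4495
N(b) = 1/(219 + b)
sqrt(N(-181) + (t*j + 38)) = sqrt(1/(219 - 181) + (sqrt(6)*(5/3) + 38)) = sqrt(1/38 + (5*sqrt(6)/3 + 38)) = sqrt(1/38 + (38 + 5*sqrt(6)/3)) = sqrt(1445/38 + 5*sqrt(6)/3)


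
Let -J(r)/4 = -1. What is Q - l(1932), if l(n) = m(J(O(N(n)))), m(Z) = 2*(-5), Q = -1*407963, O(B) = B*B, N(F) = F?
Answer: -407953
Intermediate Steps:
O(B) = B²
J(r) = 4 (J(r) = -4*(-1) = 4)
Q = -407963
m(Z) = -10
l(n) = -10
Q - l(1932) = -407963 - 1*(-10) = -407963 + 10 = -407953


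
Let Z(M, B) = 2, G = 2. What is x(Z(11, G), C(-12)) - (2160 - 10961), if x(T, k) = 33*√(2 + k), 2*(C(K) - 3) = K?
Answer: 8801 + 33*I ≈ 8801.0 + 33.0*I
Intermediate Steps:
C(K) = 3 + K/2
x(Z(11, G), C(-12)) - (2160 - 10961) = 33*√(2 + (3 + (½)*(-12))) - (2160 - 10961) = 33*√(2 + (3 - 6)) - 1*(-8801) = 33*√(2 - 3) + 8801 = 33*√(-1) + 8801 = 33*I + 8801 = 8801 + 33*I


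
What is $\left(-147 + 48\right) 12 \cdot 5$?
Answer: $-5940$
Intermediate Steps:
$\left(-147 + 48\right) 12 \cdot 5 = \left(-99\right) 60 = -5940$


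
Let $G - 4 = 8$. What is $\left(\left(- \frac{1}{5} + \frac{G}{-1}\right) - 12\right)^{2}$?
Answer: $\frac{14641}{25} \approx 585.64$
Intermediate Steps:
$G = 12$ ($G = 4 + 8 = 12$)
$\left(\left(- \frac{1}{5} + \frac{G}{-1}\right) - 12\right)^{2} = \left(\left(- \frac{1}{5} + \frac{12}{-1}\right) - 12\right)^{2} = \left(\left(\left(-1\right) \frac{1}{5} + 12 \left(-1\right)\right) - 12\right)^{2} = \left(\left(- \frac{1}{5} - 12\right) - 12\right)^{2} = \left(- \frac{61}{5} - 12\right)^{2} = \left(- \frac{121}{5}\right)^{2} = \frac{14641}{25}$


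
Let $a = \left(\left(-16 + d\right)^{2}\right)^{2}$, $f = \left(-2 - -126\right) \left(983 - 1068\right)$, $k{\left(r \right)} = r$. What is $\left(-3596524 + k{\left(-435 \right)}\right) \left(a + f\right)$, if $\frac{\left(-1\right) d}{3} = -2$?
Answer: $1942357860$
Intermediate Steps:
$d = 6$ ($d = \left(-3\right) \left(-2\right) = 6$)
$f = -10540$ ($f = \left(-2 + 126\right) \left(-85\right) = 124 \left(-85\right) = -10540$)
$a = 10000$ ($a = \left(\left(-16 + 6\right)^{2}\right)^{2} = \left(\left(-10\right)^{2}\right)^{2} = 100^{2} = 10000$)
$\left(-3596524 + k{\left(-435 \right)}\right) \left(a + f\right) = \left(-3596524 - 435\right) \left(10000 - 10540\right) = \left(-3596959\right) \left(-540\right) = 1942357860$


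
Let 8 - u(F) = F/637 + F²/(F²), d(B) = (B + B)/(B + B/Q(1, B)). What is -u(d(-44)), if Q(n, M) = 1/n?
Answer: -4458/637 ≈ -6.9984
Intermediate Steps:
d(B) = 1 (d(B) = (B + B)/(B + B/(1/1)) = (2*B)/(B + B/1) = (2*B)/(B + B*1) = (2*B)/(B + B) = (2*B)/((2*B)) = (2*B)*(1/(2*B)) = 1)
u(F) = 7 - F/637 (u(F) = 8 - (F/637 + F²/(F²)) = 8 - (F*(1/637) + F²/F²) = 8 - (F/637 + 1) = 8 - (1 + F/637) = 8 + (-1 - F/637) = 7 - F/637)
-u(d(-44)) = -(7 - 1/637*1) = -(7 - 1/637) = -1*4458/637 = -4458/637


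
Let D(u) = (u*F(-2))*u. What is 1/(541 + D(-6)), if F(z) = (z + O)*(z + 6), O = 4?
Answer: 1/829 ≈ 0.0012063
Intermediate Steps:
F(z) = (4 + z)*(6 + z) (F(z) = (z + 4)*(z + 6) = (4 + z)*(6 + z))
D(u) = 8*u**2 (D(u) = (u*(24 + (-2)**2 + 10*(-2)))*u = (u*(24 + 4 - 20))*u = (u*8)*u = (8*u)*u = 8*u**2)
1/(541 + D(-6)) = 1/(541 + 8*(-6)**2) = 1/(541 + 8*36) = 1/(541 + 288) = 1/829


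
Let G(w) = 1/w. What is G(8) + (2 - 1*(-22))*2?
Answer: 385/8 ≈ 48.125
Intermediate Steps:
G(8) + (2 - 1*(-22))*2 = 1/8 + (2 - 1*(-22))*2 = ⅛ + (2 + 22)*2 = ⅛ + 24*2 = ⅛ + 48 = 385/8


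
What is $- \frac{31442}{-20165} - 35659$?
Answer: $- \frac{719032293}{20165} \approx -35657.0$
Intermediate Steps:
$- \frac{31442}{-20165} - 35659 = \left(-31442\right) \left(- \frac{1}{20165}\right) - 35659 = \frac{31442}{20165} - 35659 = - \frac{719032293}{20165}$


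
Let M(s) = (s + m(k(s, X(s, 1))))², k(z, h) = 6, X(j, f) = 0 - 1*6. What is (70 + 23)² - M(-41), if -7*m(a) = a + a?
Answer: 334400/49 ≈ 6824.5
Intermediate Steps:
X(j, f) = -6 (X(j, f) = 0 - 6 = -6)
m(a) = -2*a/7 (m(a) = -(a + a)/7 = -2*a/7)
M(s) = (-12/7 + s)² (M(s) = (s - 2/7*6)² = (s - 12/7)² = (-12/7 + s)²)
(70 + 23)² - M(-41) = (70 + 23)² - (-12 + 7*(-41))²/49 = 93² - (-12 - 287)²/49 = 8649 - (-299)²/49 = 8649 - 89401/49 = 334400/49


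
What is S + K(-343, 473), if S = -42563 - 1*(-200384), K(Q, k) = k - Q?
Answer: 158637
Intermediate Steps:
S = 157821 (S = -42563 + 200384 = 157821)
S + K(-343, 473) = 157821 + (473 - 1*(-343)) = 157821 + (473 + 343) = 157821 + 816 = 158637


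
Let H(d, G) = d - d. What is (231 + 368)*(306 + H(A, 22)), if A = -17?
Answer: 183294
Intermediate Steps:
H(d, G) = 0
(231 + 368)*(306 + H(A, 22)) = (231 + 368)*(306 + 0) = 599*306 = 183294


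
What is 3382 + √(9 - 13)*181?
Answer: 3382 + 362*I ≈ 3382.0 + 362.0*I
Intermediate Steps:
3382 + √(9 - 13)*181 = 3382 + √(-4)*181 = 3382 + (2*I)*181 = 3382 + 362*I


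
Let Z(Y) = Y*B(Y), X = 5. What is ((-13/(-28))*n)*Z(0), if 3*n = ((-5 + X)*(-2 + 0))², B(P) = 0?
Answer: 0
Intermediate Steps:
n = 0 (n = ((-5 + 5)*(-2 + 0))²/3 = (0*(-2))²/3 = (⅓)*0² = (⅓)*0 = 0)
Z(Y) = 0 (Z(Y) = Y*0 = 0)
((-13/(-28))*n)*Z(0) = (-13/(-28)*0)*0 = (-13*(-1/28)*0)*0 = ((13/28)*0)*0 = 0*0 = 0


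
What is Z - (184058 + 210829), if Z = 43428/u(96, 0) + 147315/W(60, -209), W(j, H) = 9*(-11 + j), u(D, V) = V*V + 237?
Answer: -654259352/1659 ≈ -3.9437e+5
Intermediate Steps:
u(D, V) = 237 + V**2 (u(D, V) = V**2 + 237 = 237 + V**2)
W(j, H) = -99 + 9*j
Z = 858181/1659 (Z = 43428/(237 + 0**2) + 147315/(-99 + 9*60) = 43428/(237 + 0) + 147315/(-99 + 540) = 43428/237 + 147315/441 = 43428*(1/237) + 147315*(1/441) = 14476/79 + 7015/21 = 858181/1659 ≈ 517.29)
Z - (184058 + 210829) = 858181/1659 - (184058 + 210829) = 858181/1659 - 1*394887 = 858181/1659 - 394887 = -654259352/1659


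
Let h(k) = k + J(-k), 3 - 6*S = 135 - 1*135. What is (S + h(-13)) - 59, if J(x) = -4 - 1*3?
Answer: -157/2 ≈ -78.500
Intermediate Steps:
J(x) = -7 (J(x) = -4 - 3 = -7)
S = ½ (S = ½ - (135 - 1*135)/6 = ½ - (135 - 135)/6 = ½ - ⅙*0 = ½ + 0 = ½ ≈ 0.50000)
h(k) = -7 + k (h(k) = k - 7 = -7 + k)
(S + h(-13)) - 59 = (½ + (-7 - 13)) - 59 = (½ - 20) - 59 = -39/2 - 59 = -157/2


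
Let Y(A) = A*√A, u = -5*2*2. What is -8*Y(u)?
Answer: 320*I*√5 ≈ 715.54*I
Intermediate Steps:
u = -20 (u = -10*2 = -20)
Y(A) = A^(3/2)
-8*Y(u) = -(-320)*I*√5 = 320*I*√5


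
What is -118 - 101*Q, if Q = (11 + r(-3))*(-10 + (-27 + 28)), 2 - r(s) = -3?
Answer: 14426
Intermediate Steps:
r(s) = 5 (r(s) = 2 - 1*(-3) = 2 + 3 = 5)
Q = -144 (Q = (11 + 5)*(-10 + (-27 + 28)) = 16*(-10 + 1) = 16*(-9) = -144)
-118 - 101*Q = -118 - 101*(-144) = -118 + 14544 = 14426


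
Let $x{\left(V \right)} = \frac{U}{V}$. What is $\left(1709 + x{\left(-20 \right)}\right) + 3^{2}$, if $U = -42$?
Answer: $\frac{17201}{10} \approx 1720.1$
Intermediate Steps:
$x{\left(V \right)} = - \frac{42}{V}$
$\left(1709 + x{\left(-20 \right)}\right) + 3^{2} = \left(1709 - \frac{42}{-20}\right) + 3^{2} = \left(1709 - - \frac{21}{10}\right) + 9 = \left(1709 + \frac{21}{10}\right) + 9 = \frac{17111}{10} + 9 = \frac{17201}{10}$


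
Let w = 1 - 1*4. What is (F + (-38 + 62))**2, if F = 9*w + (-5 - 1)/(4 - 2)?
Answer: 36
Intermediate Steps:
w = -3 (w = 1 - 4 = -3)
F = -30 (F = 9*(-3) + (-5 - 1)/(4 - 2) = -27 - 6/2 = -27 - 6*1/2 = -27 - 3 = -30)
(F + (-38 + 62))**2 = (-30 + (-38 + 62))**2 = (-30 + 24)**2 = (-6)**2 = 36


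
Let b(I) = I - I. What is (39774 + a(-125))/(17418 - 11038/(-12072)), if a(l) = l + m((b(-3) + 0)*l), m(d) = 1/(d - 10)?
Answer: 1196603802/525702835 ≈ 2.2762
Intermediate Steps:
b(I) = 0
m(d) = 1/(-10 + d)
a(l) = -⅒ + l (a(l) = l + 1/(-10 + (0 + 0)*l) = l + 1/(-10 + 0*l) = l + 1/(-10 + 0) = l + 1/(-10) = l - ⅒ = -⅒ + l)
(39774 + a(-125))/(17418 - 11038/(-12072)) = (39774 + (-⅒ - 125))/(17418 - 11038/(-12072)) = (39774 - 1251/10)/(17418 - 11038*(-1/12072)) = 396489/(10*(17418 + 5519/6036)) = 396489/(10*(105140567/6036)) = (396489/10)*(6036/105140567) = 1196603802/525702835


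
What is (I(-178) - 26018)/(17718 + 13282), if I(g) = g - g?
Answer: -13009/15500 ≈ -0.83929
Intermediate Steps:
I(g) = 0
(I(-178) - 26018)/(17718 + 13282) = (0 - 26018)/(17718 + 13282) = -26018/31000 = -26018*1/31000 = -13009/15500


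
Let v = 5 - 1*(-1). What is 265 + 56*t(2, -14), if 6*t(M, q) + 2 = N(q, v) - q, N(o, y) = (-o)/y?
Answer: 3589/9 ≈ 398.78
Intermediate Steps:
v = 6 (v = 5 + 1 = 6)
N(o, y) = -o/y
t(M, q) = -⅓ - 7*q/36 (t(M, q) = -⅓ + (-1*q/6 - q)/6 = -⅓ + (-1*q*⅙ - q)/6 = -⅓ + (-q/6 - q)/6 = -⅓ + (-7*q/6)/6 = -⅓ - 7*q/36)
265 + 56*t(2, -14) = 265 + 56*(-⅓ - 7/36*(-14)) = 265 + 56*(-⅓ + 49/18) = 265 + 56*(43/18) = 265 + 1204/9 = 3589/9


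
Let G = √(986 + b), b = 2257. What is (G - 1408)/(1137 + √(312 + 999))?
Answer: -266816/215243 - 23*√893/430486 + 379*√3243/430486 + 704*√1311/645729 ≈ -1.1516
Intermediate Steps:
G = √3243 (G = √(986 + 2257) = √3243 ≈ 56.947)
(G - 1408)/(1137 + √(312 + 999)) = (√3243 - 1408)/(1137 + √(312 + 999)) = (-1408 + √3243)/(1137 + √1311)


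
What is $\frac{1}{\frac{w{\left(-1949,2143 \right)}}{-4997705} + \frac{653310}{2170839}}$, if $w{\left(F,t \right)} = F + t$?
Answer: $\frac{3616404308165}{1088209836928} \approx 3.3233$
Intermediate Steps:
$\frac{1}{\frac{w{\left(-1949,2143 \right)}}{-4997705} + \frac{653310}{2170839}} = \frac{1}{\frac{-1949 + 2143}{-4997705} + \frac{653310}{2170839}} = \frac{1}{194 \left(- \frac{1}{4997705}\right) + 653310 \cdot \frac{1}{2170839}} = \frac{1}{- \frac{194}{4997705} + \frac{217770}{723613}} = \frac{1}{\frac{1088209836928}{3616404308165}} = \frac{3616404308165}{1088209836928}$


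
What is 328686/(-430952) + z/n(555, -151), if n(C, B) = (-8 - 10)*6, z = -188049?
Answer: 843797860/484821 ≈ 1740.4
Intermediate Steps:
n(C, B) = -108 (n(C, B) = -18*6 = -108)
328686/(-430952) + z/n(555, -151) = 328686/(-430952) - 188049/(-108) = 328686*(-1/430952) - 188049*(-1/108) = -164343/215476 + 62683/36 = 843797860/484821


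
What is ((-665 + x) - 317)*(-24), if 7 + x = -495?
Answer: 35616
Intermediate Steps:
x = -502 (x = -7 - 495 = -502)
((-665 + x) - 317)*(-24) = ((-665 - 502) - 317)*(-24) = (-1167 - 317)*(-24) = -1484*(-24) = 35616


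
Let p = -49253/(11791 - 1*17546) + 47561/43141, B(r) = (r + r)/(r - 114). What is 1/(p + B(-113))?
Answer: 56358755285/600578429586 ≈ 0.093841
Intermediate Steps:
B(r) = 2*r/(-114 + r) (B(r) = (2*r)/(-114 + r) = 2*r/(-114 + r))
p = 2398537228/248276455 (p = -49253/(11791 - 17546) + 47561*(1/43141) = -49253/(-5755) + 47561/43141 = -49253*(-1/5755) + 47561/43141 = 49253/5755 + 47561/43141 = 2398537228/248276455 ≈ 9.6608)
1/(p + B(-113)) = 1/(2398537228/248276455 + 2*(-113)/(-114 - 113)) = 1/(2398537228/248276455 + 2*(-113)/(-227)) = 1/(2398537228/248276455 + 2*(-113)*(-1/227)) = 1/(2398537228/248276455 + 226/227) = 1/(600578429586/56358755285) = 56358755285/600578429586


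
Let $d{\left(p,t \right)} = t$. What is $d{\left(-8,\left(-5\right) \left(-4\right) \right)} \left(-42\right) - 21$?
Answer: $-861$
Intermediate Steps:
$d{\left(-8,\left(-5\right) \left(-4\right) \right)} \left(-42\right) - 21 = \left(-5\right) \left(-4\right) \left(-42\right) - 21 = 20 \left(-42\right) - 21 = -840 - 21 = -861$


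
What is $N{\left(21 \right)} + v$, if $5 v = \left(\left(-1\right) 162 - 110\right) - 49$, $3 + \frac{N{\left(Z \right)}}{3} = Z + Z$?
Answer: $\frac{264}{5} \approx 52.8$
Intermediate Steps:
$N{\left(Z \right)} = -9 + 6 Z$ ($N{\left(Z \right)} = -9 + 3 \left(Z + Z\right) = -9 + 3 \cdot 2 Z = -9 + 6 Z$)
$v = - \frac{321}{5}$ ($v = \frac{\left(\left(-1\right) 162 - 110\right) - 49}{5} = \frac{\left(-162 - 110\right) - 49}{5} = \frac{-272 - 49}{5} = \frac{1}{5} \left(-321\right) = - \frac{321}{5} \approx -64.2$)
$N{\left(21 \right)} + v = \left(-9 + 6 \cdot 21\right) - \frac{321}{5} = \left(-9 + 126\right) - \frac{321}{5} = 117 - \frac{321}{5} = \frac{264}{5}$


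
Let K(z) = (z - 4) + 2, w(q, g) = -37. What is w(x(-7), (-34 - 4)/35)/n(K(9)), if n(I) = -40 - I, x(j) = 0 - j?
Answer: 37/47 ≈ 0.78723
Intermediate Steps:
x(j) = -j
K(z) = -2 + z (K(z) = (-4 + z) + 2 = -2 + z)
w(x(-7), (-34 - 4)/35)/n(K(9)) = -37/(-40 - (-2 + 9)) = -37/(-40 - 1*7) = -37/(-40 - 7) = -37/(-47) = -37*(-1/47) = 37/47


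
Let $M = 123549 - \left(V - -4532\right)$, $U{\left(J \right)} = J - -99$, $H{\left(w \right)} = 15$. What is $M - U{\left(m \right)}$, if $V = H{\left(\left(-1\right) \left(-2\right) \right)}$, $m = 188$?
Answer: $118715$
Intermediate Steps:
$U{\left(J \right)} = 99 + J$ ($U{\left(J \right)} = J + 99 = 99 + J$)
$V = 15$
$M = 119002$ ($M = 123549 - \left(15 - -4532\right) = 123549 - \left(15 + 4532\right) = 123549 - 4547 = 119002$)
$M - U{\left(m \right)} = 119002 - \left(99 + 188\right) = 119002 - 287 = 118715$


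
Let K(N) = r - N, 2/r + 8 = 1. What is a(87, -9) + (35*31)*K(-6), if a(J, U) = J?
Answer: 6287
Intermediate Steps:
r = -2/7 (r = 2/(-8 + 1) = 2/(-7) = 2*(-⅐) = -2/7 ≈ -0.28571)
K(N) = -2/7 - N
a(87, -9) + (35*31)*K(-6) = 87 + (35*31)*(-2/7 - 1*(-6)) = 87 + 1085*(-2/7 + 6) = 87 + 1085*(40/7) = 87 + 6200 = 6287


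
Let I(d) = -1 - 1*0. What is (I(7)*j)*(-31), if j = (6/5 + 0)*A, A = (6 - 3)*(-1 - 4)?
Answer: -558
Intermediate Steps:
A = -15 (A = 3*(-5) = -15)
I(d) = -1 (I(d) = -1 + 0 = -1)
j = -18 (j = (6/5 + 0)*(-15) = (6/5)*(-15) = -18)
(I(7)*j)*(-31) = -1*(-18)*(-31) = 18*(-31) = -558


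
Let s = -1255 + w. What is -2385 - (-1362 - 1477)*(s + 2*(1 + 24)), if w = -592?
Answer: -5104068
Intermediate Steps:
s = -1847 (s = -1255 - 592 = -1847)
-2385 - (-1362 - 1477)*(s + 2*(1 + 24)) = -2385 - (-1362 - 1477)*(-1847 + 2*(1 + 24)) = -2385 - (-2839)*(-1847 + 2*25) = -2385 - (-2839)*(-1847 + 50) = -2385 - (-2839)*(-1797) = -2385 - 1*5101683 = -2385 - 5101683 = -5104068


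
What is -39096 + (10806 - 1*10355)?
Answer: -38645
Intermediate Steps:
-39096 + (10806 - 1*10355) = -39096 + (10806 - 10355) = -39096 + 451 = -38645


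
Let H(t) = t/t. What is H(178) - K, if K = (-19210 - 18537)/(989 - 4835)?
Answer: -33901/3846 ≈ -8.8146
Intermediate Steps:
H(t) = 1
K = 37747/3846 (K = -37747/(-3846) = -37747*(-1/3846) = 37747/3846 ≈ 9.8146)
H(178) - K = 1 - 1*37747/3846 = 1 - 37747/3846 = -33901/3846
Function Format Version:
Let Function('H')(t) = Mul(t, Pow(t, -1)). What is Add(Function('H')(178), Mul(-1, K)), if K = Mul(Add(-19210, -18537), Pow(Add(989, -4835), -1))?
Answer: Rational(-33901, 3846) ≈ -8.8146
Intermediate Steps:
Function('H')(t) = 1
K = Rational(37747, 3846) (K = Mul(-37747, Pow(-3846, -1)) = Mul(-37747, Rational(-1, 3846)) = Rational(37747, 3846) ≈ 9.8146)
Add(Function('H')(178), Mul(-1, K)) = Add(1, Mul(-1, Rational(37747, 3846))) = Add(1, Rational(-37747, 3846)) = Rational(-33901, 3846)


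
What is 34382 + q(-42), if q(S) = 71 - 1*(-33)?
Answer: 34486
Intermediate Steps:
q(S) = 104 (q(S) = 71 + 33 = 104)
34382 + q(-42) = 34382 + 104 = 34486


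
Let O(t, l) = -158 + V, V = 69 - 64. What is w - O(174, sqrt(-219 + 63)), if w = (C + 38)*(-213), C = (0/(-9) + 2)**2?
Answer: -8793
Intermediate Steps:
V = 5
C = 4 (C = (0*(-1/9) + 2)**2 = (0 + 2)**2 = 2**2 = 4)
O(t, l) = -153 (O(t, l) = -158 + 5 = -153)
w = -8946 (w = (4 + 38)*(-213) = 42*(-213) = -8946)
w - O(174, sqrt(-219 + 63)) = -8946 - 1*(-153) = -8946 + 153 = -8793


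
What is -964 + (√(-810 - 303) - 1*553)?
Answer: -1517 + I*√1113 ≈ -1517.0 + 33.362*I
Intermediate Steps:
-964 + (√(-810 - 303) - 1*553) = -964 + (√(-1113) - 553) = -964 + (I*√1113 - 553) = -964 + (-553 + I*√1113) = -1517 + I*√1113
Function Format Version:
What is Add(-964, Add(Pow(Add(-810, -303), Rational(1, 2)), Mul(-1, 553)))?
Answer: Add(-1517, Mul(I, Pow(1113, Rational(1, 2)))) ≈ Add(-1517.0, Mul(33.362, I))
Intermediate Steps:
Add(-964, Add(Pow(Add(-810, -303), Rational(1, 2)), Mul(-1, 553))) = Add(-964, Add(Pow(-1113, Rational(1, 2)), -553)) = Add(-964, Add(Mul(I, Pow(1113, Rational(1, 2))), -553)) = Add(-964, Add(-553, Mul(I, Pow(1113, Rational(1, 2))))) = Add(-1517, Mul(I, Pow(1113, Rational(1, 2))))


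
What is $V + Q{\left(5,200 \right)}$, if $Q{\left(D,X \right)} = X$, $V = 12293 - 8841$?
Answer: $3652$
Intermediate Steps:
$V = 3452$ ($V = 12293 - 8841 = 3452$)
$V + Q{\left(5,200 \right)} = 3452 + 200 = 3652$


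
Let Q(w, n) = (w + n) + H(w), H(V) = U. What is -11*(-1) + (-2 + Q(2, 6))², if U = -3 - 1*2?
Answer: 12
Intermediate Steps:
U = -5 (U = -3 - 2 = -5)
H(V) = -5
Q(w, n) = -5 + n + w (Q(w, n) = (w + n) - 5 = (n + w) - 5 = -5 + n + w)
-11*(-1) + (-2 + Q(2, 6))² = -11*(-1) + (-2 + (-5 + 6 + 2))² = 11 + (-2 + 3)² = 11 + 1² = 11 + 1 = 12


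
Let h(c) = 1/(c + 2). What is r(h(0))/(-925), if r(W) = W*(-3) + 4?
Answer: -1/370 ≈ -0.0027027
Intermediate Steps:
h(c) = 1/(2 + c)
r(W) = 4 - 3*W (r(W) = -3*W + 4 = 4 - 3*W)
r(h(0))/(-925) = (4 - 3/(2 + 0))/(-925) = (4 - 3/2)*(-1/925) = (5/2)*(-1/925) = -1/370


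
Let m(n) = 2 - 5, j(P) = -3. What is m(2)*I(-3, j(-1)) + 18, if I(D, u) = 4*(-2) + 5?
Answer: 27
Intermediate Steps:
m(n) = -3
I(D, u) = -3 (I(D, u) = -8 + 5 = -3)
m(2)*I(-3, j(-1)) + 18 = -3*(-3) + 18 = 9 + 18 = 27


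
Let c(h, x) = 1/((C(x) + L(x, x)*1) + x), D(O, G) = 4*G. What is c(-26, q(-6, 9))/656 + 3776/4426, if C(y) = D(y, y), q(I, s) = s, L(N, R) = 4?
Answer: 60690085/71134672 ≈ 0.85317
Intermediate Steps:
C(y) = 4*y
c(h, x) = 1/(4 + 5*x) (c(h, x) = 1/((4*x + 4*1) + x) = 1/((4*x + 4) + x) = 1/((4 + 4*x) + x) = 1/(4 + 5*x))
c(-26, q(-6, 9))/656 + 3776/4426 = 1/((4 + 5*9)*656) + 3776/4426 = (1/656)/(4 + 45) + 3776*(1/4426) = (1/656)/49 + 1888/2213 = (1/49)*(1/656) + 1888/2213 = 1/32144 + 1888/2213 = 60690085/71134672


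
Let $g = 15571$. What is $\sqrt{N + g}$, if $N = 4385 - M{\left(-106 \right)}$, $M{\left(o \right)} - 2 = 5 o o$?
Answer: $i \sqrt{36226} \approx 190.33 i$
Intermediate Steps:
$M{\left(o \right)} = 2 + 5 o^{2}$ ($M{\left(o \right)} = 2 + 5 o o = 2 + 5 o^{2}$)
$N = -51797$ ($N = 4385 - \left(2 + 5 \left(-106\right)^{2}\right) = 4385 - \left(2 + 5 \cdot 11236\right) = 4385 - \left(2 + 56180\right) = 4385 - 56182 = -51797$)
$\sqrt{N + g} = \sqrt{-51797 + 15571} = \sqrt{-36226} = i \sqrt{36226}$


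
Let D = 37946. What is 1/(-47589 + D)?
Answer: -1/9643 ≈ -0.00010370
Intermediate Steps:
1/(-47589 + D) = 1/(-47589 + 37946) = 1/(-9643) = -1/9643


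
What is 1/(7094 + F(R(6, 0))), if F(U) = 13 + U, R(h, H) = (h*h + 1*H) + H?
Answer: 1/7143 ≈ 0.00014000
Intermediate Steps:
R(h, H) = h² + 2*H (R(h, H) = (h² + H) + H = (H + h²) + H = h² + 2*H)
1/(7094 + F(R(6, 0))) = 1/(7094 + (13 + (6² + 2*0))) = 1/(7094 + (13 + (36 + 0))) = 1/(7094 + (13 + 36)) = 1/(7094 + 49) = 1/7143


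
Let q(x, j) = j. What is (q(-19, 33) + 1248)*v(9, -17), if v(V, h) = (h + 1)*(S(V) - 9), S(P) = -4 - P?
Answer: 450912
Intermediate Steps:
v(V, h) = (1 + h)*(-13 - V) (v(V, h) = (h + 1)*((-4 - V) - 9) = (1 + h)*(-13 - V))
(q(-19, 33) + 1248)*v(9, -17) = (33 + 1248)*(-13 - 1*9 - 13*(-17) - 1*9*(-17)) = 1281*(-13 - 9 + 221 + 153) = 1281*352 = 450912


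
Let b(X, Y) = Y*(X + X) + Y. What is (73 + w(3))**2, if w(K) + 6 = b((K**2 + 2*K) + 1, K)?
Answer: 27556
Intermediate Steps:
b(X, Y) = Y + 2*X*Y (b(X, Y) = Y*(2*X) + Y = 2*X*Y + Y = Y + 2*X*Y)
w(K) = -6 + K*(3 + 2*K**2 + 4*K) (w(K) = -6 + K*(1 + 2*((K**2 + 2*K) + 1)) = -6 + K*(1 + 2*(1 + K**2 + 2*K)) = -6 + K*(1 + (2 + 2*K**2 + 4*K)) = -6 + K*(3 + 2*K**2 + 4*K))
(73 + w(3))**2 = (73 + (-6 + 3*(3 + 2*3**2 + 4*3)))**2 = (73 + (-6 + 3*(3 + 2*9 + 12)))**2 = (73 + (-6 + 3*(3 + 18 + 12)))**2 = (73 + (-6 + 3*33))**2 = (73 + (-6 + 99))**2 = (73 + 93)**2 = 166**2 = 27556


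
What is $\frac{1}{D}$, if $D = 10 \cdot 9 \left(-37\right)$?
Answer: $- \frac{1}{3330} \approx -0.0003003$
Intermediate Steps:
$D = -3330$ ($D = 90 \left(-37\right) = -3330$)
$\frac{1}{D} = \frac{1}{-3330} = - \frac{1}{3330}$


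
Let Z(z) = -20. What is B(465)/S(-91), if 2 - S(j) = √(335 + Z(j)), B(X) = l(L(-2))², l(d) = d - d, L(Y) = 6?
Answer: 0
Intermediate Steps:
l(d) = 0
B(X) = 0 (B(X) = 0² = 0)
S(j) = 2 - 3*√35 (S(j) = 2 - √(335 - 20) = 2 - √315 = 2 - 3*√35)
B(465)/S(-91) = 0/(2 - 3*√35) = 0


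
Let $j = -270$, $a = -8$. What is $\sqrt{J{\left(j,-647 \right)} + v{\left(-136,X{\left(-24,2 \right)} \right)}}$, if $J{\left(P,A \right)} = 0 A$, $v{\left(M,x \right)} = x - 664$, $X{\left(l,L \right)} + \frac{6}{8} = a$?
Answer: $\frac{3 i \sqrt{299}}{2} \approx 25.937 i$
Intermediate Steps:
$X{\left(l,L \right)} = - \frac{35}{4}$ ($X{\left(l,L \right)} = - \frac{3}{4} - 8 = - \frac{35}{4}$)
$v{\left(M,x \right)} = -664 + x$
$J{\left(P,A \right)} = 0$
$\sqrt{J{\left(j,-647 \right)} + v{\left(-136,X{\left(-24,2 \right)} \right)}} = \sqrt{0 - \frac{2691}{4}} = \sqrt{- \frac{2691}{4}} = \frac{3 i \sqrt{299}}{2}$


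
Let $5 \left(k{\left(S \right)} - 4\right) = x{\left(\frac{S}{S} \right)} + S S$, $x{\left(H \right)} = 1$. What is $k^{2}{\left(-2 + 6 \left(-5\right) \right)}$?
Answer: $43681$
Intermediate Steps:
$k{\left(S \right)} = \frac{21}{5} + \frac{S^{2}}{5}$ ($k{\left(S \right)} = 4 + \frac{1 + S S}{5} = 4 + \frac{1 + S^{2}}{5} = 4 + \left(\frac{1}{5} + \frac{S^{2}}{5}\right) = \frac{21}{5} + \frac{S^{2}}{5}$)
$k^{2}{\left(-2 + 6 \left(-5\right) \right)} = \left(\frac{21}{5} + \frac{\left(-2 + 6 \left(-5\right)\right)^{2}}{5}\right)^{2} = \left(\frac{21}{5} + \frac{\left(-2 - 30\right)^{2}}{5}\right)^{2} = \left(\frac{21}{5} + \frac{\left(-32\right)^{2}}{5}\right)^{2} = \left(\frac{21}{5} + \frac{1}{5} \cdot 1024\right)^{2} = \left(\frac{21}{5} + \frac{1024}{5}\right)^{2} = 209^{2} = 43681$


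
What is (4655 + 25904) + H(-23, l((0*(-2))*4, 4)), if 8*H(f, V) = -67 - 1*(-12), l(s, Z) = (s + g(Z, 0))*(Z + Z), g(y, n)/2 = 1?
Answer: 244417/8 ≈ 30552.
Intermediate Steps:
g(y, n) = 2 (g(y, n) = 2*1 = 2)
l(s, Z) = 2*Z*(2 + s) (l(s, Z) = (s + 2)*(Z + Z) = (2 + s)*(2*Z) = 2*Z*(2 + s))
H(f, V) = -55/8 (H(f, V) = (-67 - 1*(-12))/8 = (-67 + 12)/8 = (⅛)*(-55) = -55/8)
(4655 + 25904) + H(-23, l((0*(-2))*4, 4)) = (4655 + 25904) - 55/8 = 30559 - 55/8 = 244417/8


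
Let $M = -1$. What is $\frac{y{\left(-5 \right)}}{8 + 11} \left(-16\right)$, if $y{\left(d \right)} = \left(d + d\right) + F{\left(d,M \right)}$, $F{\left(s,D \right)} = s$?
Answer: $\frac{240}{19} \approx 12.632$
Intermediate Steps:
$y{\left(d \right)} = 3 d$ ($y{\left(d \right)} = \left(d + d\right) + d = 2 d + d = 3 d$)
$\frac{y{\left(-5 \right)}}{8 + 11} \left(-16\right) = \frac{3 \left(-5\right)}{8 + 11} \left(-16\right) = \frac{1}{19} \left(-15\right) \left(-16\right) = \left(- \frac{15}{19}\right) \left(-16\right) = \frac{240}{19}$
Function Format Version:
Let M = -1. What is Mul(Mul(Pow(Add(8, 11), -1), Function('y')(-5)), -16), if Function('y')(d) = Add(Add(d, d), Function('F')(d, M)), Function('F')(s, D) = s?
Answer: Rational(240, 19) ≈ 12.632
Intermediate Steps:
Function('y')(d) = Mul(3, d) (Function('y')(d) = Add(Add(d, d), d) = Add(Mul(2, d), d) = Mul(3, d))
Mul(Mul(Pow(Add(8, 11), -1), Function('y')(-5)), -16) = Mul(Mul(Pow(Add(8, 11), -1), Mul(3, -5)), -16) = Mul(Mul(Pow(19, -1), -15), -16) = Mul(Mul(Rational(1, 19), -15), -16) = Mul(Rational(-15, 19), -16) = Rational(240, 19)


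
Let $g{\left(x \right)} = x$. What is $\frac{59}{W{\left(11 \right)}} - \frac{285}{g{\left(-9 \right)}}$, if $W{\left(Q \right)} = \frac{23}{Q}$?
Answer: $\frac{4132}{69} \approx 59.884$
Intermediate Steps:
$\frac{59}{W{\left(11 \right)}} - \frac{285}{g{\left(-9 \right)}} = \frac{59}{23 \cdot \frac{1}{11}} - \frac{285}{-9} = \frac{59}{23 \cdot \frac{1}{11}} - - \frac{95}{3} = \frac{59}{\frac{23}{11}} + \frac{95}{3} = 59 \cdot \frac{11}{23} + \frac{95}{3} = \frac{649}{23} + \frac{95}{3} = \frac{4132}{69}$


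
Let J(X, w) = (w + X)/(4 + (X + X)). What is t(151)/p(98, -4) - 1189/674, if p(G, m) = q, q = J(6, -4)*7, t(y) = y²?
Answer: 122934669/4718 ≈ 26057.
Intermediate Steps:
J(X, w) = (X + w)/(4 + 2*X)
q = 7/8 (q = ((6 - 4)/(2*(2 + 6)))*7 = ((½)*2/8)*7 = ((½)*(⅛)*2)*7 = (⅛)*7 = 7/8 ≈ 0.87500)
p(G, m) = 7/8
t(151)/p(98, -4) - 1189/674 = 151²/(7/8) - 1189/674 = 22801*(8/7) - 1189*1/674 = 182408/7 - 1189/674 = 122934669/4718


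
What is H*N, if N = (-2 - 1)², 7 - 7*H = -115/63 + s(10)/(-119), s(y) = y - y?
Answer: 556/49 ≈ 11.347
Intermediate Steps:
s(y) = 0
H = 556/441 (H = 1 - (-115/63 + 0/(-119))/7 = 1 - (-115*1/63 + 0*(-1/119))/7 = 1 - (-115/63 + 0)/7 = 1 - ⅐*(-115/63) = 1 + 115/441 = 556/441 ≈ 1.2608)
N = 9 (N = (-3)² = 9)
H*N = (556/441)*9 = 556/49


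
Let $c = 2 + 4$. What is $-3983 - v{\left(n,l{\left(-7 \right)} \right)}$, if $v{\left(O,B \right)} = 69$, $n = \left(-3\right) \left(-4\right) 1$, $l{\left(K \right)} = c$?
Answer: $-4052$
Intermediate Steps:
$c = 6$
$l{\left(K \right)} = 6$
$n = 12$ ($n = 12 \cdot 1 = 12$)
$-3983 - v{\left(n,l{\left(-7 \right)} \right)} = -3983 - 69 = -4052$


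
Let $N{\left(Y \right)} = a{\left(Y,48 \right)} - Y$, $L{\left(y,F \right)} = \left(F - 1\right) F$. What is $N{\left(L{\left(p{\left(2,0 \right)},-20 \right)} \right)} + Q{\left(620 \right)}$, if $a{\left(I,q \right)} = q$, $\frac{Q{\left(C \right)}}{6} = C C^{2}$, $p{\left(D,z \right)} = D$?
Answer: $1429967628$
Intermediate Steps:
$Q{\left(C \right)} = 6 C^{3}$ ($Q{\left(C \right)} = 6 C C^{2} = 6 C^{3}$)
$L{\left(y,F \right)} = F \left(-1 + F\right)$ ($L{\left(y,F \right)} = \left(-1 + F\right) F = F \left(-1 + F\right)$)
$N{\left(Y \right)} = 48 - Y$
$N{\left(L{\left(p{\left(2,0 \right)},-20 \right)} \right)} + Q{\left(620 \right)} = \left(48 - - 20 \left(-1 - 20\right)\right) + 6 \cdot 620^{3} = \left(48 - \left(-20\right) \left(-21\right)\right) + 6 \cdot 238328000 = \left(48 - 420\right) + 1429968000 = -372 + 1429968000 = 1429967628$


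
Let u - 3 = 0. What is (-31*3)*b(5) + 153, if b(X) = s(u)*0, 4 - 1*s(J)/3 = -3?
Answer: 153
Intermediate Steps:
u = 3 (u = 3 + 0 = 3)
s(J) = 21 (s(J) = 12 - 3*(-3) = 12 + 9 = 21)
b(X) = 0 (b(X) = 21*0 = 0)
(-31*3)*b(5) + 153 = -31*3*0 + 153 = -93*0 + 153 = 0 + 153 = 153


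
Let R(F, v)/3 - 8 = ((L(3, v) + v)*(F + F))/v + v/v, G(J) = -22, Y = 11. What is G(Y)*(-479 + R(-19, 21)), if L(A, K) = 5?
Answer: 91344/7 ≈ 13049.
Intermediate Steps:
R(F, v) = 27 + 6*F*(5 + v)/v (R(F, v) = 24 + 3*(((5 + v)*(F + F))/v + v/v) = 24 + 3*(((5 + v)*(2*F))/v + 1) = 24 + 3*((2*F*(5 + v))/v + 1) = 24 + 3*(2*F*(5 + v)/v + 1) = 24 + 3*(1 + 2*F*(5 + v)/v) = 24 + (3 + 6*F*(5 + v)/v) = 27 + 6*F*(5 + v)/v)
G(Y)*(-479 + R(-19, 21)) = -22*(-479 + (27 + 6*(-19) + 30*(-19)/21)) = -22*(-479 + (27 - 114 + 30*(-19)*(1/21))) = -22*(-479 + (27 - 114 - 190/7)) = -22*(-479 - 799/7) = -22*(-4152/7) = 91344/7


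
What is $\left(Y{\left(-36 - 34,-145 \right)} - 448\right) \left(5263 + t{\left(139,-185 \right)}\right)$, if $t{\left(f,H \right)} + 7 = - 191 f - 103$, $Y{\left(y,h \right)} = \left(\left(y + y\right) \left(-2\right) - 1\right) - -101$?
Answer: $1454928$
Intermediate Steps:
$Y{\left(y,h \right)} = 100 - 4 y$ ($Y{\left(y,h \right)} = \left(2 y \left(-2\right) - 1\right) + 101 = \left(- 4 y - 1\right) + 101 = \left(-1 - 4 y\right) + 101 = 100 - 4 y$)
$t{\left(f,H \right)} = -110 - 191 f$ ($t{\left(f,H \right)} = -7 - \left(103 + 191 f\right) = -110 - 191 f$)
$\left(Y{\left(-36 - 34,-145 \right)} - 448\right) \left(5263 + t{\left(139,-185 \right)}\right) = \left(\left(100 - 4 \left(-36 - 34\right)\right) - 448\right) \left(5263 - 26659\right) = \left(\left(100 - -280\right) - 448\right) \left(5263 - 26659\right) = \left(\left(100 + 280\right) - 448\right) \left(-21396\right) = \left(380 - 448\right) \left(-21396\right) = \left(-68\right) \left(-21396\right) = 1454928$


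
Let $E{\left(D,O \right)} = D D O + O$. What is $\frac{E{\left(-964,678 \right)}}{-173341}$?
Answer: $- \frac{630063366}{173341} \approx -3634.8$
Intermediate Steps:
$E{\left(D,O \right)} = O + O D^{2}$ ($E{\left(D,O \right)} = D^{2} O + O = O D^{2} + O = O + O D^{2}$)
$\frac{E{\left(-964,678 \right)}}{-173341} = \frac{678 \left(1 + \left(-964\right)^{2}\right)}{-173341} = 678 \left(1 + 929296\right) \left(- \frac{1}{173341}\right) = 678 \cdot 929297 \left(- \frac{1}{173341}\right) = 630063366 \left(- \frac{1}{173341}\right) = - \frac{630063366}{173341}$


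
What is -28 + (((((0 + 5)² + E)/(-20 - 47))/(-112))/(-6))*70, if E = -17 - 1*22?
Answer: -44989/1608 ≈ -27.978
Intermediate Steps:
E = -39 (E = -17 - 22 = -39)
-28 + (((((0 + 5)² + E)/(-20 - 47))/(-112))/(-6))*70 = -28 + (((((0 + 5)² - 39)/(-20 - 47))/(-112))/(-6))*70 = -28 + ((((5² - 39)/(-67))*(-1/112))*(-⅙))*70 = -28 + ((((25 - 39)*(-1/67))*(-1/112))*(-⅙))*70 = -28 + ((-14*(-1/67)*(-1/112))*(-⅙))*70 = -28 + (((14/67)*(-1/112))*(-⅙))*70 = -28 - 1/536*(-⅙)*70 = -28 + (1/3216)*70 = -28 + 35/1608 = -44989/1608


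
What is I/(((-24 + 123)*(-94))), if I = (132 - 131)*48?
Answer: -8/1551 ≈ -0.0051580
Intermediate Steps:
I = 48 (I = 1*48 = 48)
I/(((-24 + 123)*(-94))) = 48/(((-24 + 123)*(-94))) = 48/((99*(-94))) = 48/(-9306) = 48*(-1/9306) = -8/1551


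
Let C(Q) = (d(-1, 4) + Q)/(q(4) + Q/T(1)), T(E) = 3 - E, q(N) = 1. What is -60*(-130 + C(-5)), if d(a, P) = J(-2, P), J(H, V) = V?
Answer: 7760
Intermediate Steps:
d(a, P) = P
C(Q) = (4 + Q)/(1 + Q/2) (C(Q) = (4 + Q)/(1 + Q/(3 - 1*1)) = (4 + Q)/(1 + Q/(3 - 1)) = (4 + Q)/(1 + Q/2))
-60*(-130 + C(-5)) = -60*(-130 + 2*(4 - 5)/(2 - 5)) = -60*(-130 + 2*(-1)/(-3)) = -60*(-130 + 2*(-1/3)*(-1)) = -60*(-130 + 2/3) = -60*(-388/3) = 7760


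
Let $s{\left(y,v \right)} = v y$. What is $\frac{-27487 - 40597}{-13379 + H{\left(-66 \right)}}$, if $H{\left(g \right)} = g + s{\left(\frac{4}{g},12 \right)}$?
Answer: $\frac{748924}{147903} \approx 5.0636$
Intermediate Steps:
$H{\left(g \right)} = g + \frac{48}{g}$ ($H{\left(g \right)} = g + 12 \frac{4}{g} = g + \frac{48}{g}$)
$\frac{-27487 - 40597}{-13379 + H{\left(-66 \right)}} = \frac{-27487 - 40597}{-13379 - \left(66 - \frac{48}{-66}\right)} = - \frac{68084}{-13379 + \left(-66 + 48 \left(- \frac{1}{66}\right)\right)} = - \frac{68084}{-13379 - \frac{734}{11}} = - \frac{68084}{- \frac{147903}{11}} = \left(-68084\right) \left(- \frac{11}{147903}\right) = \frac{748924}{147903}$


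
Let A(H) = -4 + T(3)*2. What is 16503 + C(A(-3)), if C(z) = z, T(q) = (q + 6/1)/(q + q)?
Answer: 16502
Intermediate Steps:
T(q) = (6 + q)/(2*q) (T(q) = (q + 6*1)/((2*q)) = (q + 6)*(1/(2*q)) = (6 + q)*(1/(2*q)) = (6 + q)/(2*q))
A(H) = -1 (A(H) = -4 + ((1/2)*(6 + 3)/3)*2 = -4 + ((1/2)*(1/3)*9)*2 = -4 + (3/2)*2 = -4 + 3 = -1)
16503 + C(A(-3)) = 16503 - 1 = 16502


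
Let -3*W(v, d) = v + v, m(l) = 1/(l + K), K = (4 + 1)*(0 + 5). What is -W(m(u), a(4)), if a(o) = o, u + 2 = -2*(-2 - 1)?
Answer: 2/87 ≈ 0.022988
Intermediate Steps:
K = 25 (K = 5*5 = 25)
u = 4 (u = -2 - 2*(-2 - 1) = -2 - 2*(-3) = -2 + 6 = 4)
m(l) = 1/(25 + l) (m(l) = 1/(l + 25) = 1/(25 + l))
W(v, d) = -2*v/3 (W(v, d) = -(v + v)/3 = -2*v/3)
-W(m(u), a(4)) = -(-2)/(3*(25 + 4)) = -(-2)/(3*29) = -1*(-2/87) = 2/87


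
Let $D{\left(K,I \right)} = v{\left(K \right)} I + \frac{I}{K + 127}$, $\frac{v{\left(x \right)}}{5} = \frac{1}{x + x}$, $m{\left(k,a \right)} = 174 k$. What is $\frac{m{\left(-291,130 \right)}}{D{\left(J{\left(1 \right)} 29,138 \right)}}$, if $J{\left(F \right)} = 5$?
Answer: $- \frac{22188944}{1265} \approx -17541.0$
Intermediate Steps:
$v{\left(x \right)} = \frac{5}{2 x}$ ($v{\left(x \right)} = \frac{5}{x + x} = \frac{5}{2 x}$)
$D{\left(K,I \right)} = \frac{I}{127 + K} + \frac{5 I}{2 K}$ ($D{\left(K,I \right)} = \frac{5}{2 K} I + \frac{I}{K + 127} = \frac{5 I}{2 K} + \frac{I}{127 + K} = \frac{I}{127 + K} + \frac{5 I}{2 K}$)
$\frac{m{\left(-291,130 \right)}}{D{\left(J{\left(1 \right)} 29,138 \right)}} = \frac{174 \left(-291\right)}{\frac{1}{2} \cdot 138 \frac{1}{5 \cdot 29} \frac{1}{127 + 5 \cdot 29} \left(635 + 7 \cdot 5 \cdot 29\right)} = - \frac{50634}{\frac{1}{2} \cdot 138 \cdot \frac{1}{145} \frac{1}{127 + 145} \left(635 + 7 \cdot 145\right)} = - \frac{50634}{\frac{1}{2} \cdot 138 \cdot \frac{1}{145} \cdot \frac{1}{272} \left(635 + 1015\right)} = - \frac{50634}{\frac{1}{2} \cdot 138 \cdot \frac{1}{145} \cdot \frac{1}{272} \cdot 1650} = - \frac{50634}{\frac{11385}{3944}} = \left(-50634\right) \frac{3944}{11385} = - \frac{22188944}{1265}$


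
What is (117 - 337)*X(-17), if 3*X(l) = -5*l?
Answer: -18700/3 ≈ -6233.3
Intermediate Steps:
X(l) = -5*l/3 (X(l) = (-5*l)/3 = -5*l/3)
(117 - 337)*X(-17) = (117 - 337)*(-5/3*(-17)) = -220*85/3 = -18700/3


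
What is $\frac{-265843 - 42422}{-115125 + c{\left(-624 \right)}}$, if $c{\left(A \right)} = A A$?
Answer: $- \frac{102755}{91417} \approx -1.124$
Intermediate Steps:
$c{\left(A \right)} = A^{2}$
$\frac{-265843 - 42422}{-115125 + c{\left(-624 \right)}} = \frac{-265843 - 42422}{-115125 + \left(-624\right)^{2}} = - \frac{308265}{-115125 + 389376} = - \frac{308265}{274251} = \left(-308265\right) \frac{1}{274251} = - \frac{102755}{91417}$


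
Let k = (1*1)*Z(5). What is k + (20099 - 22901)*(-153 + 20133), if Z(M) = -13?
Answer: -55983973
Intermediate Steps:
k = -13 (k = (1*1)*(-13) = 1*(-13) = -13)
k + (20099 - 22901)*(-153 + 20133) = -13 + (20099 - 22901)*(-153 + 20133) = -13 - 2802*19980 = -13 - 55983960 = -55983973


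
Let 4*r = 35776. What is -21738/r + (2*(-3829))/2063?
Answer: -56669323/9225736 ≈ -6.1425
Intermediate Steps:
r = 8944 (r = (1/4)*35776 = 8944)
-21738/r + (2*(-3829))/2063 = -21738/8944 + (2*(-3829))/2063 = -21738*1/8944 - 7658*1/2063 = -10869/4472 - 7658/2063 = -56669323/9225736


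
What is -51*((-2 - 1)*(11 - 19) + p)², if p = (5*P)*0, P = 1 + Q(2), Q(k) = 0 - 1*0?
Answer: -29376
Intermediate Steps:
Q(k) = 0 (Q(k) = 0 + 0 = 0)
P = 1 (P = 1 + 0 = 1)
p = 0 (p = (5*1)*0 = 5*0 = 0)
-51*((-2 - 1)*(11 - 19) + p)² = -51*((-2 - 1)*(11 - 19) + 0)² = -51*(-3*(-8) + 0)² = -51*(24 + 0)² = -51*24² = -51*576 = -29376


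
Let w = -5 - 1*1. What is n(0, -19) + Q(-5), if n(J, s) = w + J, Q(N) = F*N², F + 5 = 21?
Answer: 394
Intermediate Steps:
F = 16 (F = -5 + 21 = 16)
w = -6 (w = -5 - 1 = -6)
Q(N) = 16*N²
n(J, s) = -6 + J
n(0, -19) + Q(-5) = (-6 + 0) + 16*(-5)² = -6 + 16*25 = -6 + 400 = 394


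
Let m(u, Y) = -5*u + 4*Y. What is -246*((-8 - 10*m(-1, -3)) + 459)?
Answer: -128166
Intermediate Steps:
-246*((-8 - 10*m(-1, -3)) + 459) = -246*((-8 - 10*(-5*(-1) + 4*(-3))) + 459) = -246*((-8 - 10*(5 - 12)) + 459) = -246*((-8 - 10*(-7)) + 459) = -246*((-8 + 70) + 459) = -246*(62 + 459) = -246*521 = -128166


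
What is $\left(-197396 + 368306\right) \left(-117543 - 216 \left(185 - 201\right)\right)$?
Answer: $-19498609170$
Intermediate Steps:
$\left(-197396 + 368306\right) \left(-117543 - 216 \left(185 - 201\right)\right) = 170910 \left(-117543 - -3456\right) = 170910 \left(-117543 + 3456\right) = 170910 \left(-114087\right) = -19498609170$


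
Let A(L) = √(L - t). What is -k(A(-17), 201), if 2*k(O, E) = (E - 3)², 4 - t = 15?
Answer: -19602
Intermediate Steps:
t = -11 (t = 4 - 1*15 = 4 - 15 = -11)
A(L) = √(11 + L) (A(L) = √(L - 1*(-11)) = √(L + 11) = √(11 + L))
k(O, E) = (-3 + E)²/2 (k(O, E) = (E - 3)²/2 = (-3 + E)²/2)
-k(A(-17), 201) = -(-3 + 201)²/2 = -198²/2 = -39204/2 = -1*19602 = -19602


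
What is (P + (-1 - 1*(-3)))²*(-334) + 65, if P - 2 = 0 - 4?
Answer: 65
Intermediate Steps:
P = -2 (P = 2 + (0 - 4) = 2 - 4 = -2)
(P + (-1 - 1*(-3)))²*(-334) + 65 = (-2 + (-1 - 1*(-3)))²*(-334) + 65 = (-2 + (-1 + 3))²*(-334) + 65 = (-2 + 2)²*(-334) + 65 = 0²*(-334) + 65 = 0*(-334) + 65 = 0 + 65 = 65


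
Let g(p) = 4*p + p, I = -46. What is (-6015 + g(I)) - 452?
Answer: -6697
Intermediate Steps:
g(p) = 5*p
(-6015 + g(I)) - 452 = (-6015 + 5*(-46)) - 452 = (-6015 - 230) - 452 = -6245 - 452 = -6697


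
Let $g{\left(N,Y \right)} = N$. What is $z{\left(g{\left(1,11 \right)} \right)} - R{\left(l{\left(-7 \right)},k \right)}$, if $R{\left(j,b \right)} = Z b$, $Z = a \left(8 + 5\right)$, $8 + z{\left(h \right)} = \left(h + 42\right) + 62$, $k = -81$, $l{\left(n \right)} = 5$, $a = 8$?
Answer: $8521$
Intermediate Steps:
$z{\left(h \right)} = 96 + h$ ($z{\left(h \right)} = -8 + \left(\left(h + 42\right) + 62\right) = -8 + \left(\left(42 + h\right) + 62\right) = -8 + \left(104 + h\right) = 96 + h$)
$Z = 104$ ($Z = 8 \left(8 + 5\right) = 8 \cdot 13 = 104$)
$R{\left(j,b \right)} = 104 b$
$z{\left(g{\left(1,11 \right)} \right)} - R{\left(l{\left(-7 \right)},k \right)} = \left(96 + 1\right) - 104 \left(-81\right) = 97 - -8424 = 97 + 8424 = 8521$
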